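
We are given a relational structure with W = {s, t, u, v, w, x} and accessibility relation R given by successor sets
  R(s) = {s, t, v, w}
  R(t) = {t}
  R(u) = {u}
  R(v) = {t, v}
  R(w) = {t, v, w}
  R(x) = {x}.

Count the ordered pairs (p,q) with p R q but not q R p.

6

Enumerating: (s,t), (s,v), (s,w), (v,t), (w,t), (w,v).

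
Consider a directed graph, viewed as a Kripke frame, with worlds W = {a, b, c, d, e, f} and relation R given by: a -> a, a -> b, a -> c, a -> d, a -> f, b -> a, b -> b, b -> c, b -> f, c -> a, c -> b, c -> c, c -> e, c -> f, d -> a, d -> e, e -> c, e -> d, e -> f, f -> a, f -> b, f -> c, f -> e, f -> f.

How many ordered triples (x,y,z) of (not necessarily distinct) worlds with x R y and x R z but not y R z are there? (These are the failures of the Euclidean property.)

25

Enumerating: (a,b,d), (a,c,d), (a,d,b), (a,d,c), (a,d,d), (a,d,f), (a,f,d), (c,a,e), (c,b,e), (c,e,a), (c,e,b), (c,e,e), … and 13 more.
Total: 25.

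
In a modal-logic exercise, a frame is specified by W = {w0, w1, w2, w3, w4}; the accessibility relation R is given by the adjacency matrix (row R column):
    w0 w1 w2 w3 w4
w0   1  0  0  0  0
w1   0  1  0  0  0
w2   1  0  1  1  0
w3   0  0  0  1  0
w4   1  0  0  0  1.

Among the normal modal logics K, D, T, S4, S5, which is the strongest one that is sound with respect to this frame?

S4

Serial (axiom D): yes — every world has a successor (e.g. w0 R w0).
Reflexive (axiom T): yes — every world is R-related to itself.
Transitive (axiom 4): yes — every two-step R-path is closed by a direct edge.
Euclidean (axiom 5): no — w2 R w0 and w2 R w3, but not w0 R w3.
So F validates K, D, T, S4; S5 would additionally require R to be Euclidean. The strongest is S4.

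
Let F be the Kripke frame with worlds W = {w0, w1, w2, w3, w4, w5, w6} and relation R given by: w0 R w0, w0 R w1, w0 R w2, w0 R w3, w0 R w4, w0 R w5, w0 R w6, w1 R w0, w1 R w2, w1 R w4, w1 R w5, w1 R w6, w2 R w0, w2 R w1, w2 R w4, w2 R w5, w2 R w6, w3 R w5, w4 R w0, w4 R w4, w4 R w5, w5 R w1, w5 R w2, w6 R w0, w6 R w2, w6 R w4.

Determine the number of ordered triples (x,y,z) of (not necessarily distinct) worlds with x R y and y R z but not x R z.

33

Enumerating: (w1,w0,w1), (w1,w0,w3), (w1,w2,w1), (w1,w5,w1), (w2,w0,w2), (w2,w0,w3), (w2,w1,w2), (w2,w5,w2), (w2,w6,w2), (w3,w5,w1), (w3,w5,w2), (w4,w0,w1), … and 21 more.
Total: 33.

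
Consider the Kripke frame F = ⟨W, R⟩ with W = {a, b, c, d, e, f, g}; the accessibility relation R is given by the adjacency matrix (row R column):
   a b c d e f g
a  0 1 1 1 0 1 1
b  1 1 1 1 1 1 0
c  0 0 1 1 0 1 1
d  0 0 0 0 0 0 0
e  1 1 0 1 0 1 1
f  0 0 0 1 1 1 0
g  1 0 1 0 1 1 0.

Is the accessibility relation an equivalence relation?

Reflexive: no — a is not related to itself.
Symmetric: no — a R c but not c R a.
Transitive: no — a R b and b R e, but not a R e.
So R is not an equivalence relation.

No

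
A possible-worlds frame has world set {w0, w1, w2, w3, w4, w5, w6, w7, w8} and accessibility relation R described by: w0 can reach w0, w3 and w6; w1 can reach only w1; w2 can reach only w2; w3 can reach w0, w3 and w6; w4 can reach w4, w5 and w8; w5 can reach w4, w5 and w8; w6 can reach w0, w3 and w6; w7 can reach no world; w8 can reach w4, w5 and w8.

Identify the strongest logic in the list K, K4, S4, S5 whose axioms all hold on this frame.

Transitive (axiom 4): yes — every two-step R-path is closed by a direct edge.
Reflexive (axiom T): no — w7 is not related to itself.
Euclidean (axiom 5): yes — any two successors of a common world are R-related.
So F validates K, K4; S4 would additionally require R to be reflexive. The strongest is K4.

K4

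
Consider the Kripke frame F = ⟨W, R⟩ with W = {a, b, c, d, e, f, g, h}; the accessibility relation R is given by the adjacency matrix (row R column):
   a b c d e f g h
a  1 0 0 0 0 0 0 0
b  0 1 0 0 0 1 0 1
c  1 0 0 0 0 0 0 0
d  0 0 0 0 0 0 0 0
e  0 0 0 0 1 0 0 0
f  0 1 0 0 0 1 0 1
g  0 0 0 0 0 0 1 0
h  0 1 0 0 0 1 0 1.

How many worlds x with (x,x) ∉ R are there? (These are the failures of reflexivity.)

Enumerating: c, d.

2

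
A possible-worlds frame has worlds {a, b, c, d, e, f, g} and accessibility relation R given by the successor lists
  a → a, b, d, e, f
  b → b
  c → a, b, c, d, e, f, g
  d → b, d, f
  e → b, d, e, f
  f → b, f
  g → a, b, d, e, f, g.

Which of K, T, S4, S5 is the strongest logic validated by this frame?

Reflexive (axiom T): yes — every world is R-related to itself.
Transitive (axiom 4): yes — every two-step R-path is closed by a direct edge.
Euclidean (axiom 5): no — a R b and a R d, but not b R d.
So F validates K, T, S4; S5 would additionally require R to be Euclidean. The strongest is S4.

S4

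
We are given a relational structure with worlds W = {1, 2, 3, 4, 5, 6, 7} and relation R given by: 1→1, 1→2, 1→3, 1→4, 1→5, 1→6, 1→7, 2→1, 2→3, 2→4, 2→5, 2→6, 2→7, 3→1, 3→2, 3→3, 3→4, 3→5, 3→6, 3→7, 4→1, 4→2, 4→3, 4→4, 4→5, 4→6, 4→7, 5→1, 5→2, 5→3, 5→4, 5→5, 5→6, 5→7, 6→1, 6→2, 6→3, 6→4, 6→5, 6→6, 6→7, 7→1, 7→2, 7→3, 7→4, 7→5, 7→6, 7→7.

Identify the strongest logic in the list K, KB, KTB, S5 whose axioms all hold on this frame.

KB

Symmetric (axiom B): yes — every pair in R has its reverse in R.
Reflexive (axiom T): no — 2 is not related to itself.
Euclidean (axiom 5): no — 1 R 2 and 1 R 2, but not 2 R 2.
So F validates K, KB; KTB would additionally require R to be reflexive. The strongest is KB.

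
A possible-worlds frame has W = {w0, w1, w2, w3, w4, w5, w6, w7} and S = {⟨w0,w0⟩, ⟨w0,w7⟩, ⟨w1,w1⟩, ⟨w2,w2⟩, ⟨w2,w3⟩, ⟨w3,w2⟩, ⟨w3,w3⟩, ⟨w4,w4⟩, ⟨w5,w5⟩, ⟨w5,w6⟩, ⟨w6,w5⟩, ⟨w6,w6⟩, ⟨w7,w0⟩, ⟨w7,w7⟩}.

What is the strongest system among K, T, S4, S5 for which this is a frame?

Reflexive (axiom T): yes — every world is S-related to itself.
Transitive (axiom 4): yes — every two-step S-path is closed by a direct edge.
Euclidean (axiom 5): yes — any two successors of a common world are S-related.
So F validates K, T, S4, S5. The strongest is S5.

S5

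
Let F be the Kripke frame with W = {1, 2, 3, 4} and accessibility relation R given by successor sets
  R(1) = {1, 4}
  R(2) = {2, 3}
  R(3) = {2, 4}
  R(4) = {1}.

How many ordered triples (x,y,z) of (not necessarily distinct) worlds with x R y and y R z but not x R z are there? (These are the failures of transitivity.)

4

Enumerating: (2,3,4), (3,2,3), (3,4,1), (4,1,4).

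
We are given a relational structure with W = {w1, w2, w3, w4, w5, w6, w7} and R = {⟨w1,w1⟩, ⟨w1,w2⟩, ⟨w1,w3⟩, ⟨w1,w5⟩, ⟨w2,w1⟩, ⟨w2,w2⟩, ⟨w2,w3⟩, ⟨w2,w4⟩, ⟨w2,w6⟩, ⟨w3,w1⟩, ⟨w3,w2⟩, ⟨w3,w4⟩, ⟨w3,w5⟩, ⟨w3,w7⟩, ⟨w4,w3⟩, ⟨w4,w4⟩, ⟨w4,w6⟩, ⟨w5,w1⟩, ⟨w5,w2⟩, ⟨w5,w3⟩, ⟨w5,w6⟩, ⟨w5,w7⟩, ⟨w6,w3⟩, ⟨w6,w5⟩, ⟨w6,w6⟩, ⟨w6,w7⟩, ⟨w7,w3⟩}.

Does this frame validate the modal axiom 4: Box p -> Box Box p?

The schema 4 characterises exactly the transitive frames.
Transitive: no — w1 R w2 and w2 R w4, but not w1 R w4.

No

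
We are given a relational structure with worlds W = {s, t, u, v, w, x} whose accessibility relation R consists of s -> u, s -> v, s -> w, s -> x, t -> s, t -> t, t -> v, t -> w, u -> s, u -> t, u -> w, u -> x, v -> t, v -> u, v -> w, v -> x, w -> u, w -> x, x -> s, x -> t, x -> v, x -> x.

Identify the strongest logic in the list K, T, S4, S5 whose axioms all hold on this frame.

Reflexive (axiom T): no — s is not related to itself.
Transitive (axiom 4): no — s R u and u R t, but not s R t.
Euclidean (axiom 5): no — s R u and s R v, but not u R v.
So F validates K; T would additionally require R to be reflexive. The strongest is K.

K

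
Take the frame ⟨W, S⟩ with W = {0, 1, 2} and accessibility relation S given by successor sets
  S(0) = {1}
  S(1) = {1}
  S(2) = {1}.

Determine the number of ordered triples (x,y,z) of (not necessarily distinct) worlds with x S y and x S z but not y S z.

0

S is Euclidean; there are no such tuples.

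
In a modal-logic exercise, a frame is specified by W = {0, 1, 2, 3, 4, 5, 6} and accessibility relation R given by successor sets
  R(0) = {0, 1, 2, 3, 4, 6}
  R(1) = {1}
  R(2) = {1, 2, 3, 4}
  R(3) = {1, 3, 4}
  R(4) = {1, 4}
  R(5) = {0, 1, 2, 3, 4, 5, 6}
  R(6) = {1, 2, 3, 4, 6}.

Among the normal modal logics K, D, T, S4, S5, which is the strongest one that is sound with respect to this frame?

Serial (axiom D): yes — every world has a successor (e.g. 0 R 0).
Reflexive (axiom T): yes — every world is R-related to itself.
Transitive (axiom 4): yes — every two-step R-path is closed by a direct edge.
Euclidean (axiom 5): no — 0 R 1 and 0 R 2, but not 1 R 2.
So F validates K, D, T, S4; S5 would additionally require R to be Euclidean. The strongest is S4.

S4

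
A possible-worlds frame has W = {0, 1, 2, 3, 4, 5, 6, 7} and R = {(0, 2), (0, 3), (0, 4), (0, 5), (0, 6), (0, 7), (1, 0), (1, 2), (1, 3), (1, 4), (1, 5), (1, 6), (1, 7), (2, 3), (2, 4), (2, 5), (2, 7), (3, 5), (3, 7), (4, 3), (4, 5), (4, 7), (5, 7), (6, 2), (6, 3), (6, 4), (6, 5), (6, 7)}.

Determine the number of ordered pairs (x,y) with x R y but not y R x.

28

Enumerating: (0,2), (0,3), (0,4), (0,5), (0,6), (0,7), (1,0), (1,2), (1,3), (1,4), (1,5), (1,6), … and 16 more.
Total: 28.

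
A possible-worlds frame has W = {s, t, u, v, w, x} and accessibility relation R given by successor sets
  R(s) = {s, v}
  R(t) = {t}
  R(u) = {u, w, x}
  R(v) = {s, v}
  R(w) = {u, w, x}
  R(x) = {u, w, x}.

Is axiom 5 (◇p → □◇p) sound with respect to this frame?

Yes

Axiom 5 corresponds to the accessibility relation being Euclidean.
Euclidean: yes — any two successors of a common world are R-related.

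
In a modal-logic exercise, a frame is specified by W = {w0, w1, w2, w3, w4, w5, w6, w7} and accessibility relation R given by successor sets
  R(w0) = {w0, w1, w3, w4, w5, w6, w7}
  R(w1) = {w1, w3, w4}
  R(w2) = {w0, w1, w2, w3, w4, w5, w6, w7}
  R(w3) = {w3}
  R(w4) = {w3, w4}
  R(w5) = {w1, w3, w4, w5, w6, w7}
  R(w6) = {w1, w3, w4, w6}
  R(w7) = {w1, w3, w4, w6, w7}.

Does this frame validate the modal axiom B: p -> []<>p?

No

By correspondence theory, B is valid on a frame iff R is symmetric.
Symmetric: no — w0 R w1 but not w1 R w0.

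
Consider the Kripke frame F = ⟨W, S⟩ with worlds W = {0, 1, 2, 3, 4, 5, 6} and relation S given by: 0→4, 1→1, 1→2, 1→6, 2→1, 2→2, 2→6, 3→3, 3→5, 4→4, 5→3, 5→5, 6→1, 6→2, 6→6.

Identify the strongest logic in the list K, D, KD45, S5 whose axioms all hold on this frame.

Serial (axiom D): yes — every world has a successor (e.g. 0 S 4).
Euclidean (axiom 5): yes — any two successors of a common world are S-related.
Transitive (axiom 4): yes — every two-step S-path is closed by a direct edge.
Reflexive (axiom T): no — 0 is not related to itself.
So F validates K, D, KD45; S5 would additionally require S to be reflexive. The strongest is KD45.

KD45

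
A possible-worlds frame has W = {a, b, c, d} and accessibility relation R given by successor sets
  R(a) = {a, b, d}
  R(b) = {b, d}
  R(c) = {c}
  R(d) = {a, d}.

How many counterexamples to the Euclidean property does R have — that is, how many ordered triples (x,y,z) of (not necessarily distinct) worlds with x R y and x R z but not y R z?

Enumerating: (a,b,a), (a,d,b), (b,d,b).

3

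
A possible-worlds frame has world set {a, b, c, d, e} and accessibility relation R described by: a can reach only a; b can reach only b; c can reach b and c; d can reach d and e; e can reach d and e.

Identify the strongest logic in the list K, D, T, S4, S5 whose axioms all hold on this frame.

S4

Serial (axiom D): yes — every world has a successor (e.g. a R a).
Reflexive (axiom T): yes — every world is R-related to itself.
Transitive (axiom 4): yes — every two-step R-path is closed by a direct edge.
Euclidean (axiom 5): no — c R b and c R c, but not b R c.
So F validates K, D, T, S4; S5 would additionally require R to be Euclidean. The strongest is S4.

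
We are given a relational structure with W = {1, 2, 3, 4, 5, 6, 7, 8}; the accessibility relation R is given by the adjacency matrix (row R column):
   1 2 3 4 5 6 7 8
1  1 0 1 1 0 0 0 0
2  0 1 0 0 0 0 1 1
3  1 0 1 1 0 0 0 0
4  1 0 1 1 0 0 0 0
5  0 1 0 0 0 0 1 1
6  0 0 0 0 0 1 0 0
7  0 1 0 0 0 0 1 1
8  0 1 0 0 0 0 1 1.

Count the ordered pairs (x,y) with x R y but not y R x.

3

Enumerating: (5,2), (5,7), (5,8).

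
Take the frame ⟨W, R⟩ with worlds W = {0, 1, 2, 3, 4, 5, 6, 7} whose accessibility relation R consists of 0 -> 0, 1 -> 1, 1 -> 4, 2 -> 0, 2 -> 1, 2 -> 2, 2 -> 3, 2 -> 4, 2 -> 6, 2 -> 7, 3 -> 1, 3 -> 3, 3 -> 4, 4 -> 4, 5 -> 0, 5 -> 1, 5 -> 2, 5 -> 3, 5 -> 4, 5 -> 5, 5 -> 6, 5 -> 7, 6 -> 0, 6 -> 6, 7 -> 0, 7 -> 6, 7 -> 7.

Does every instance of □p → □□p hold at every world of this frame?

The schema 4 characterises exactly the transitive frames.
Transitive: yes — every two-step R-path is closed by a direct edge.

Yes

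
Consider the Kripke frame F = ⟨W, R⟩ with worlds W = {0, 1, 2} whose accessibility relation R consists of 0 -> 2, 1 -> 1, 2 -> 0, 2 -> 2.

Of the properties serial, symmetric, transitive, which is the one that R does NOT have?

Serial: yes — every world has a successor (e.g. 0 R 2).
Symmetric: yes — every pair in R has its reverse in R.
Transitive: no — 0 R 2 and 2 R 0, but not 0 R 0.
Only transitive fails.

transitive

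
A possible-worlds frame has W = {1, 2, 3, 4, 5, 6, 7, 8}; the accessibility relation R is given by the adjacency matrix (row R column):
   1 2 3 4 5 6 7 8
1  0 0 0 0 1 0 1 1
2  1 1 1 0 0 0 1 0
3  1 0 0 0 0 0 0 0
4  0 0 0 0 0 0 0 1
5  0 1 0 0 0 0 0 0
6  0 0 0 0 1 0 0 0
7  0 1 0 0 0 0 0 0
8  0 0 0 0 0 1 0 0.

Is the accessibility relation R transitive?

No

Transitive: no — 1 R 5 and 5 R 2, but not 1 R 2.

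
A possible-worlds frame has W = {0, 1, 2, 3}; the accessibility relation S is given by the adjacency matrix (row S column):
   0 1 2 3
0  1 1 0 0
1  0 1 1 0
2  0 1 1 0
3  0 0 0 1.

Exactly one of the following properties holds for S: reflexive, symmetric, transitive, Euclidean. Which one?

reflexive

Reflexive: yes — every world is S-related to itself.
Symmetric: no — 0 S 1 but not 1 S 0.
Transitive: no — 0 S 1 and 1 S 2, but not 0 S 2.
Euclidean: no — 0 S 1 and 0 S 0, but not 1 S 0.
Only reflexive holds.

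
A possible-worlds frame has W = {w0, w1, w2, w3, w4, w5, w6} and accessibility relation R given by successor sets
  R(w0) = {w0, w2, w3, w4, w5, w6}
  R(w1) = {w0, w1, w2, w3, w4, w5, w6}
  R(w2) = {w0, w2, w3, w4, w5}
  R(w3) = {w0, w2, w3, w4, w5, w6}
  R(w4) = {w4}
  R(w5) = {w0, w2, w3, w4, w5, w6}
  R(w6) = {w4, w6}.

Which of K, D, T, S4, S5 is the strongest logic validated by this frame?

T

Serial (axiom D): yes — every world has a successor (e.g. w0 R w0).
Reflexive (axiom T): yes — every world is R-related to itself.
Transitive (axiom 4): no — w2 R w0 and w0 R w6, but not w2 R w6.
Euclidean (axiom 5): no — w0 R w2 and w0 R w6, but not w2 R w6.
So F validates K, D, T; S4 would additionally require R to be transitive. The strongest is T.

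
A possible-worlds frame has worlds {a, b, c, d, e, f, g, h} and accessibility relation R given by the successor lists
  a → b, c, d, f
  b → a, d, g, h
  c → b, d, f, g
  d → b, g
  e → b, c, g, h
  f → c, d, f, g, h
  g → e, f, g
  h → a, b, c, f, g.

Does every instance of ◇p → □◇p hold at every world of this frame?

No

By correspondence theory, 5 is valid on a frame iff R is Euclidean.
Euclidean: no — a R b and a R c, but not b R c.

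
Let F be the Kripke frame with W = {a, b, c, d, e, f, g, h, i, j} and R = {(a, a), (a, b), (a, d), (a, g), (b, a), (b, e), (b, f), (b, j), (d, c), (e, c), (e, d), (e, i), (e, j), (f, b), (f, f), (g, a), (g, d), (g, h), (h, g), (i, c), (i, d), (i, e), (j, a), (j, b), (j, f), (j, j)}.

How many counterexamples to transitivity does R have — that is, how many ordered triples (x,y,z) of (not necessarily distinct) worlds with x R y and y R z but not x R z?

32

Enumerating: (a,b,e), (a,b,f), (a,b,j), (a,d,c), (a,g,h), (b,a,b), (b,a,d), (b,a,g), (b,e,c), (b,e,d), (b,e,i), (b,f,b), … and 20 more.
Total: 32.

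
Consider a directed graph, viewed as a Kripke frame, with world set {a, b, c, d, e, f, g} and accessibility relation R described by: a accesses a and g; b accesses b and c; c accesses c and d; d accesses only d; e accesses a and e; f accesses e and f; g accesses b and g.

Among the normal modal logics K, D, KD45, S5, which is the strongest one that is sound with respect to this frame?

Serial (axiom D): yes — every world has a successor (e.g. a R a).
Euclidean (axiom 5): no — a R g and a R a, but not g R a.
Transitive (axiom 4): no — a R g and g R b, but not a R b.
Reflexive (axiom T): yes — every world is R-related to itself.
So F validates K, D; KD45 would additionally require R to be Euclidean and transitive. The strongest is D.

D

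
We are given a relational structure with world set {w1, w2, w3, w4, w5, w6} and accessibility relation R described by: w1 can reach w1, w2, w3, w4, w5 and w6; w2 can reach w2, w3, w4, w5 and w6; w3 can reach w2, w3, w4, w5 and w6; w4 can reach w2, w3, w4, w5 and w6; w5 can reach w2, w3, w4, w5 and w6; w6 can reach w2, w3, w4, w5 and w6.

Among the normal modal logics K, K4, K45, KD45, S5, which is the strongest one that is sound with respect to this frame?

K4

Transitive (axiom 4): yes — every two-step R-path is closed by a direct edge.
Euclidean (axiom 5): no — w1 R w2 and w1 R w1, but not w2 R w1.
Serial (axiom D): yes — every world has a successor (e.g. w1 R w1).
Reflexive (axiom T): yes — every world is R-related to itself.
So F validates K, K4; K45 would additionally require R to be Euclidean. The strongest is K4.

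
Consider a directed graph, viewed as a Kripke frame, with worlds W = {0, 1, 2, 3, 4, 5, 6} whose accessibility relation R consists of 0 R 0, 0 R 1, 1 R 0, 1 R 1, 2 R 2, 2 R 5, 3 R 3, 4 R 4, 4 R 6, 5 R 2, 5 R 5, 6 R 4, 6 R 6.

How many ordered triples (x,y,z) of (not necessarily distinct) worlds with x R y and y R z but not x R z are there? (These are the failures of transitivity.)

R is transitive; there are no such tuples.

0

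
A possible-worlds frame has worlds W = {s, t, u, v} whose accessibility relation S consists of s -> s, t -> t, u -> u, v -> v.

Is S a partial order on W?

Yes

Reflexive: yes — every world is S-related to itself.
Transitive: yes — every two-step S-path is closed by a direct edge.
Antisymmetric: yes — no distinct pair is related both ways.
So S is a partial order.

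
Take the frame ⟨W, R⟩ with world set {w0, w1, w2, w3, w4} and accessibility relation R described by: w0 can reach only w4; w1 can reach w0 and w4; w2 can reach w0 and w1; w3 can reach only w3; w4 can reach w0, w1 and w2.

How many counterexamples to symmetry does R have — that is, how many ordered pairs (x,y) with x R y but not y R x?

Enumerating: (w1,w0), (w2,w0), (w2,w1), (w4,w2).

4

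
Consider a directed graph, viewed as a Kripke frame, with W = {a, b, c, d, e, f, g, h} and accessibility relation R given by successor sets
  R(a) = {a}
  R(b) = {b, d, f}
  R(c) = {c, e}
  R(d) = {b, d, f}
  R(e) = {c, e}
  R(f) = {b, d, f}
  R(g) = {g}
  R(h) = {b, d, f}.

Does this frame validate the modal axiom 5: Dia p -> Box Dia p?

By correspondence theory, 5 is valid on a frame iff R is Euclidean.
Euclidean: yes — any two successors of a common world are R-related.

Yes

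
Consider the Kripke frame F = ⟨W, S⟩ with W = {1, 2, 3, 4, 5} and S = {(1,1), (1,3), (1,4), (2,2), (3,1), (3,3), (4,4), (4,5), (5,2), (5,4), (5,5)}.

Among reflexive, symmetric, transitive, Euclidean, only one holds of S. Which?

Reflexive: yes — every world is S-related to itself.
Symmetric: no — 1 S 4 but not 4 S 1.
Transitive: no — 1 S 4 and 4 S 5, but not 1 S 5.
Euclidean: no — 1 S 3 and 1 S 4, but not 3 S 4.
Only reflexive holds.

reflexive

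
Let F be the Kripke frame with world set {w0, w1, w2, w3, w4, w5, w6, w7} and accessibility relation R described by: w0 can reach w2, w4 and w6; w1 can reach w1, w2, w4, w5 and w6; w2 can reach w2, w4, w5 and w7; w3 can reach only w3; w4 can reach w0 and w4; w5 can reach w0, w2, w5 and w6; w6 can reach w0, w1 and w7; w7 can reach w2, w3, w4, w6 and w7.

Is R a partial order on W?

Reflexive: no — w0 is not related to itself.
Transitive: no — w0 R w2 and w2 R w5, but not w0 R w5.
Antisymmetric: no — w0 R w4 and w4 R w0 with w0 ≠ w4.
So R is not a partial order.

No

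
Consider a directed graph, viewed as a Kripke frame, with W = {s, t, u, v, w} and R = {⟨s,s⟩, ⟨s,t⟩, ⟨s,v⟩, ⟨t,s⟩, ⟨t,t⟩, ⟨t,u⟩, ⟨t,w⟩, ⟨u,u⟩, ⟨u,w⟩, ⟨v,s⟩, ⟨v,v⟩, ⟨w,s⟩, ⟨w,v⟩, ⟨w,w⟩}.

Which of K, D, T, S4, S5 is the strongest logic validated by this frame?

T

Serial (axiom D): yes — every world has a successor (e.g. s R s).
Reflexive (axiom T): yes — every world is R-related to itself.
Transitive (axiom 4): no — s R t and t R u, but not s R u.
Euclidean (axiom 5): no — s R t and s R v, but not t R v.
So F validates K, D, T; S4 would additionally require R to be transitive. The strongest is T.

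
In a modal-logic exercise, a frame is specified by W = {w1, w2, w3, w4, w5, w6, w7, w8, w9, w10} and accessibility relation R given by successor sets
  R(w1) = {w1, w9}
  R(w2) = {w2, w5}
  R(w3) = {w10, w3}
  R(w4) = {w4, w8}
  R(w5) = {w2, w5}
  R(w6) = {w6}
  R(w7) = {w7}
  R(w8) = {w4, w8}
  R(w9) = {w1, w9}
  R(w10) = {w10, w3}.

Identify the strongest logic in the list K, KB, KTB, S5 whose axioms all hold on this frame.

Symmetric (axiom B): yes — every pair in R has its reverse in R.
Reflexive (axiom T): yes — every world is R-related to itself.
Euclidean (axiom 5): yes — any two successors of a common world are R-related.
So F validates K, KB, KTB, S5. The strongest is S5.

S5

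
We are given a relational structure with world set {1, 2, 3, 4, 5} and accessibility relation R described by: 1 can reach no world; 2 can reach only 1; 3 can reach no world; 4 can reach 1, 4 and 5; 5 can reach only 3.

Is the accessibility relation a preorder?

No

Reflexive: no — 1 is not related to itself.
Transitive: no — 4 R 5 and 5 R 3, but not 4 R 3.
So R is not a preorder.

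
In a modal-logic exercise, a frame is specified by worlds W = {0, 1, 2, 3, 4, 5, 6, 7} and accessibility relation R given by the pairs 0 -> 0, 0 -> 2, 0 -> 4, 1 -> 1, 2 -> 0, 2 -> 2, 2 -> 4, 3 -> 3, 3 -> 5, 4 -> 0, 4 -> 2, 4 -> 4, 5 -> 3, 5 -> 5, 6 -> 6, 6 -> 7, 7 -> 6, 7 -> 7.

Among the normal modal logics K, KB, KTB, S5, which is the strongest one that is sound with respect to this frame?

S5

Symmetric (axiom B): yes — every pair in R has its reverse in R.
Reflexive (axiom T): yes — every world is R-related to itself.
Euclidean (axiom 5): yes — any two successors of a common world are R-related.
So F validates K, KB, KTB, S5. The strongest is S5.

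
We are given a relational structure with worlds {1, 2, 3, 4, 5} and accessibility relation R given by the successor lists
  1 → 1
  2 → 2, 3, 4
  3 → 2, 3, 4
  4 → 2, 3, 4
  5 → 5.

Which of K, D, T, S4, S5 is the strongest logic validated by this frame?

Serial (axiom D): yes — every world has a successor (e.g. 1 R 1).
Reflexive (axiom T): yes — every world is R-related to itself.
Transitive (axiom 4): yes — every two-step R-path is closed by a direct edge.
Euclidean (axiom 5): yes — any two successors of a common world are R-related.
So F validates K, D, T, S4, S5. The strongest is S5.

S5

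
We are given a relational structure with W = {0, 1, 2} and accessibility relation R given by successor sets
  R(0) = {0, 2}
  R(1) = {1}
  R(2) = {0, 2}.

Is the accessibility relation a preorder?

Yes

Reflexive: yes — every world is R-related to itself.
Transitive: yes — every two-step R-path is closed by a direct edge.
So R is a preorder.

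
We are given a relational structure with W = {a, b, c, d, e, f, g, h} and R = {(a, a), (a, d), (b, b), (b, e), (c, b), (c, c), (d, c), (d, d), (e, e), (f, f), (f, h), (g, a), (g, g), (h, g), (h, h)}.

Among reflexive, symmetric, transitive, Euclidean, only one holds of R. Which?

reflexive

Reflexive: yes — every world is R-related to itself.
Symmetric: no — a R d but not d R a.
Transitive: no — a R d and d R c, but not a R c.
Euclidean: no — a R d and a R a, but not d R a.
Only reflexive holds.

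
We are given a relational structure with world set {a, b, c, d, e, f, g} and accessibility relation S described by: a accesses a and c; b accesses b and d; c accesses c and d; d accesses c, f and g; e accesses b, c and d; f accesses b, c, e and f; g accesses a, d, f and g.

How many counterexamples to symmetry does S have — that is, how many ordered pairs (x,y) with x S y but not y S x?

Enumerating: (a,c), (b,d), (d,f), (e,b), (e,c), (e,d), (f,b), (f,c), (f,e), (g,a), (g,f).

11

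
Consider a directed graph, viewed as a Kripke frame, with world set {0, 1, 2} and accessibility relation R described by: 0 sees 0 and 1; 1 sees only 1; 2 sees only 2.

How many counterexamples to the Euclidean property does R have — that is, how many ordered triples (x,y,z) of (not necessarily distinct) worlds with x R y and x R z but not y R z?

Enumerating: (0,1,0).

1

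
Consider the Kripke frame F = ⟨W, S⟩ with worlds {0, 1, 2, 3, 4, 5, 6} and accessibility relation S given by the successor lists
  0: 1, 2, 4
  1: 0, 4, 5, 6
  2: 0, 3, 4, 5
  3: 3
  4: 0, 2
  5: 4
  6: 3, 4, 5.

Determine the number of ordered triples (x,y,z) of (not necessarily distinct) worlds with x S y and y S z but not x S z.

Enumerating: (0,1,0), (0,1,5), (0,1,6), (0,2,0), (0,2,3), (0,2,5), (0,4,0), (1,0,1), (1,0,2), (1,4,2), (1,6,3), (2,0,1), … and 11 more.
Total: 23.

23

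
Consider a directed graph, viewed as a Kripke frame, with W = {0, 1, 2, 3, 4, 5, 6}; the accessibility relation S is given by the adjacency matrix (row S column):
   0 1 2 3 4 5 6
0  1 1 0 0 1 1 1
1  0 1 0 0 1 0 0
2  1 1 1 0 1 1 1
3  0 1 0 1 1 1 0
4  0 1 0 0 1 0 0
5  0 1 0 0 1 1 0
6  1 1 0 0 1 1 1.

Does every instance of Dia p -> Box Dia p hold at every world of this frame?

Axiom 5 corresponds to the accessibility relation being Euclidean.
Euclidean: no — 0 S 1 and 0 S 5, but not 1 S 5.

No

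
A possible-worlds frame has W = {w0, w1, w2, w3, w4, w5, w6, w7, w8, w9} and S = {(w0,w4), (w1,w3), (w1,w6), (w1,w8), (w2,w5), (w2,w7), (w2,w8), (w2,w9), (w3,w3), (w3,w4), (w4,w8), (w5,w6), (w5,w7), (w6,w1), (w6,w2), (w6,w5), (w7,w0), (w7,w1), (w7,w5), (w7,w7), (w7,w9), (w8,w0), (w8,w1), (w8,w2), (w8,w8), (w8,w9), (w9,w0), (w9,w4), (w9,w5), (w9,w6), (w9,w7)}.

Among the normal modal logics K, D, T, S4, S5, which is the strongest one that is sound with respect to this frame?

D

Serial (axiom D): yes — every world has a successor (e.g. w0 S w4).
Reflexive (axiom T): no — w0 is not related to itself.
Transitive (axiom 4): no — w0 S w4 and w4 S w8, but not w0 S w8.
Euclidean (axiom 5): no — w1 S w3 and w1 S w6, but not w3 S w6.
So F validates K, D; T would additionally require S to be reflexive. The strongest is D.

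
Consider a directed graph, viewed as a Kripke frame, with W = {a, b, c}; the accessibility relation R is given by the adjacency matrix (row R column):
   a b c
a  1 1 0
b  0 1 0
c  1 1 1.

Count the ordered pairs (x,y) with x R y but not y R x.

3

Enumerating: (a,b), (c,a), (c,b).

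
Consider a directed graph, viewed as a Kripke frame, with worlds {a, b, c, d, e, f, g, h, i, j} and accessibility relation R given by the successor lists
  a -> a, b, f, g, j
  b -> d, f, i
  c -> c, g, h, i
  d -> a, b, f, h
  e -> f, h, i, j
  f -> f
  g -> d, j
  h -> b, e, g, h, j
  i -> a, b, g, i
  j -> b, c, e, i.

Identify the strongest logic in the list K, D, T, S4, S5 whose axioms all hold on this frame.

Serial (axiom D): yes — every world has a successor (e.g. a R a).
Reflexive (axiom T): no — b is not related to itself.
Transitive (axiom 4): no — a R b and b R d, but not a R d.
Euclidean (axiom 5): no — a R b and a R g, but not b R g.
So F validates K, D; T would additionally require R to be reflexive. The strongest is D.

D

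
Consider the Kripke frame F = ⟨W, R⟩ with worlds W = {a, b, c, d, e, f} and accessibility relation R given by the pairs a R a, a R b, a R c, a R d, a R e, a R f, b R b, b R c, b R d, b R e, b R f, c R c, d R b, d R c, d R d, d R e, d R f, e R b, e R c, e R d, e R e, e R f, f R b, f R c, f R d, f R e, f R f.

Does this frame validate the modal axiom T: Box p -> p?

The schema T characterises exactly the reflexive frames.
Reflexive: yes — every world is R-related to itself.

Yes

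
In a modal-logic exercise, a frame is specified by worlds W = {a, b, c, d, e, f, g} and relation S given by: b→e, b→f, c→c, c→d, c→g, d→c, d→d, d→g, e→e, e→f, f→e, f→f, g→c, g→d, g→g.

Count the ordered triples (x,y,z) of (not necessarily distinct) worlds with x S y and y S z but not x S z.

S is transitive; there are no such tuples.

0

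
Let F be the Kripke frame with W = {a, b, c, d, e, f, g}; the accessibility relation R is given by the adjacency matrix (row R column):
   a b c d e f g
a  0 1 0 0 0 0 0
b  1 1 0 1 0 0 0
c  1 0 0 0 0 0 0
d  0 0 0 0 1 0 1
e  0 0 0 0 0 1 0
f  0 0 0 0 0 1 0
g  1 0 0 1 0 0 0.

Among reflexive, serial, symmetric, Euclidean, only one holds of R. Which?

serial

Reflexive: no — a is not related to itself.
Serial: yes — every world has a successor (e.g. a R b).
Symmetric: no — b R d but not d R b.
Euclidean: no — b R a and b R d, but not a R d.
Only serial holds.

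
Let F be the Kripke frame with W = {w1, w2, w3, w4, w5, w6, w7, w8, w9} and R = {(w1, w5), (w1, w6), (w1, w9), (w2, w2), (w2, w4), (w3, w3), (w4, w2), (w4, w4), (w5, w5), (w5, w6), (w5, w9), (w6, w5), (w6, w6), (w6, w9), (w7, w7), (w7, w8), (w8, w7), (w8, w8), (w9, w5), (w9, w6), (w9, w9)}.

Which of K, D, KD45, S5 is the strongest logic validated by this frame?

Serial (axiom D): yes — every world has a successor (e.g. w1 R w5).
Euclidean (axiom 5): yes — any two successors of a common world are R-related.
Transitive (axiom 4): yes — every two-step R-path is closed by a direct edge.
Reflexive (axiom T): no — w1 is not related to itself.
So F validates K, D, KD45; S5 would additionally require R to be reflexive. The strongest is KD45.

KD45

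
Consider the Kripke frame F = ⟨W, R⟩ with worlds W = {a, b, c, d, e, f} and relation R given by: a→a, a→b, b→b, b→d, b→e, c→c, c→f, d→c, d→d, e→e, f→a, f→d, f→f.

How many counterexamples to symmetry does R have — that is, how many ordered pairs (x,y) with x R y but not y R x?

7

Enumerating: (a,b), (b,d), (b,e), (c,f), (d,c), (f,a), (f,d).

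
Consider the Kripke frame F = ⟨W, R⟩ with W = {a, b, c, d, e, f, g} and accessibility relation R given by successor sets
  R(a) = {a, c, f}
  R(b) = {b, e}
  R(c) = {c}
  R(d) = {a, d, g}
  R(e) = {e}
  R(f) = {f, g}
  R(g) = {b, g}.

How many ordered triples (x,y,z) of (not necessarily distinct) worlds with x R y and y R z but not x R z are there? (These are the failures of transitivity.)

6

Enumerating: (a,f,g), (d,a,c), (d,a,f), (d,g,b), (f,g,b), (g,b,e).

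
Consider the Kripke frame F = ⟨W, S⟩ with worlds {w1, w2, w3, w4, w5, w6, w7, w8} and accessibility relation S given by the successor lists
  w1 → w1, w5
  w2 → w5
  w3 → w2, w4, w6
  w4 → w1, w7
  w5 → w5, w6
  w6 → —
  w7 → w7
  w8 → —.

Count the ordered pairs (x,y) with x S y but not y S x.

Enumerating: (w1,w5), (w2,w5), (w3,w2), (w3,w4), (w3,w6), (w4,w1), (w4,w7), (w5,w6).

8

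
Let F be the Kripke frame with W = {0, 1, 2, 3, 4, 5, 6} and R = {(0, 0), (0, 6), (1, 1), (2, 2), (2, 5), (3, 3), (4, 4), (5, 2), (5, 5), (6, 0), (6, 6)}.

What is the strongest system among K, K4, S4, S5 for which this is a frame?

Transitive (axiom 4): yes — every two-step R-path is closed by a direct edge.
Reflexive (axiom T): yes — every world is R-related to itself.
Euclidean (axiom 5): yes — any two successors of a common world are R-related.
So F validates K, K4, S4, S5. The strongest is S5.

S5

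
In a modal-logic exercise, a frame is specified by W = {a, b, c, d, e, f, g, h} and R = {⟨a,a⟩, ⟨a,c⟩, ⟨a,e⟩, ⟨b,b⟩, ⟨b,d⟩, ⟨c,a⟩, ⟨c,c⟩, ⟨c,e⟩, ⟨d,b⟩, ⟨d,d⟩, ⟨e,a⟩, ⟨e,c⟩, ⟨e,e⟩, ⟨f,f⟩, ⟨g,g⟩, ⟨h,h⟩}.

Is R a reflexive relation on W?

Yes

Reflexive: yes — every world is R-related to itself.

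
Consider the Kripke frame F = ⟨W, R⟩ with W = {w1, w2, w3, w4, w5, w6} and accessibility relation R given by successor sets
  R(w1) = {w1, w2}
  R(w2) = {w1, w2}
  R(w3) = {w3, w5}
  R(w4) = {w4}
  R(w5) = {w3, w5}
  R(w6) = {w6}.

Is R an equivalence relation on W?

Reflexive: yes — every world is R-related to itself.
Symmetric: yes — every pair in R has its reverse in R.
Transitive: yes — every two-step R-path is closed by a direct edge.
So R is an equivalence relation.

Yes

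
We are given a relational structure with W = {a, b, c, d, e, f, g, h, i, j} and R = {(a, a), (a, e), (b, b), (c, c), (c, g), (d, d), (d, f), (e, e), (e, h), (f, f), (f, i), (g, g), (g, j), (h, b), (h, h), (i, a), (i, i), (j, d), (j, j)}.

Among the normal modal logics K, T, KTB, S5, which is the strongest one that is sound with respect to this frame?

Reflexive (axiom T): yes — every world is R-related to itself.
Symmetric (axiom B): no — a R e but not e R a.
Euclidean (axiom 5): no — a R e and a R a, but not e R a.
So F validates K, T; KTB would additionally require R to be symmetric. The strongest is T.

T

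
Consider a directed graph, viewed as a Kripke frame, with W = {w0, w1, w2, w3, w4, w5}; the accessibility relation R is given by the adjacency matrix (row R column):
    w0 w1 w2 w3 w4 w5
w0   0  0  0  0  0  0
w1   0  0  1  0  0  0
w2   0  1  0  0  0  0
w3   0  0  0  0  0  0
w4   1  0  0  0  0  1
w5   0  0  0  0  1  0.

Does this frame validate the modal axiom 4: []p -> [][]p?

No

By correspondence theory, 4 is valid on a frame iff R is transitive.
Transitive: no — w5 R w4 and w4 R w0, but not w5 R w0.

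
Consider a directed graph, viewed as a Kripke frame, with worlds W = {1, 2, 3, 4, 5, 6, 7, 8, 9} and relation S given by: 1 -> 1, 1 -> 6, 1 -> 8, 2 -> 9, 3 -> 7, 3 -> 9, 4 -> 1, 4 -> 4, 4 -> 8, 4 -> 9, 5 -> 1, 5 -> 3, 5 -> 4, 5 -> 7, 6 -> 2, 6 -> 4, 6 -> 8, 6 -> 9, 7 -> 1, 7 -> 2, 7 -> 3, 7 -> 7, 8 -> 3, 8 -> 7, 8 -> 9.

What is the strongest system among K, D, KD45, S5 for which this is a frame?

Serial (axiom D): no — 9 has no S-successor.
Euclidean (axiom 5): no — 1 S 8 and 1 S 6, but not 8 S 6.
Transitive (axiom 4): no — 1 S 6 and 6 S 2, but not 1 S 2.
Reflexive (axiom T): no — 2 is not related to itself.
So F validates K; D would additionally require S to be serial. The strongest is K.

K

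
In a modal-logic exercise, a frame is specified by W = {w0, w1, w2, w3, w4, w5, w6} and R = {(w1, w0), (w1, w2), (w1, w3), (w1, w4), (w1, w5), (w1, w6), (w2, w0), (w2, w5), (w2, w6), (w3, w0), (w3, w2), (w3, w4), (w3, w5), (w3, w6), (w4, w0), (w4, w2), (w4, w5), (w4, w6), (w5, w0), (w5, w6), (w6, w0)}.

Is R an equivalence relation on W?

Reflexive: no — w0 is not related to itself.
Symmetric: no — w1 R w0 but not w0 R w1.
Transitive: yes — every two-step R-path is closed by a direct edge.
So R is not an equivalence relation.

No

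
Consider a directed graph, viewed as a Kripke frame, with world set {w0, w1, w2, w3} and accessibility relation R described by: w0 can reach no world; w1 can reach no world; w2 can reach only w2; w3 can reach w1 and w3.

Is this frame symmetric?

No

Symmetric: no — w3 R w1 but not w1 R w3.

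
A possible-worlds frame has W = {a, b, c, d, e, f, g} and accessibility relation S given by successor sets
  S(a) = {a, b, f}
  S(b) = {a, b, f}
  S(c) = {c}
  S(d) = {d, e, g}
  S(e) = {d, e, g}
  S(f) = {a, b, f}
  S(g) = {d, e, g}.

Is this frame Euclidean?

Euclidean: yes — any two successors of a common world are S-related.

Yes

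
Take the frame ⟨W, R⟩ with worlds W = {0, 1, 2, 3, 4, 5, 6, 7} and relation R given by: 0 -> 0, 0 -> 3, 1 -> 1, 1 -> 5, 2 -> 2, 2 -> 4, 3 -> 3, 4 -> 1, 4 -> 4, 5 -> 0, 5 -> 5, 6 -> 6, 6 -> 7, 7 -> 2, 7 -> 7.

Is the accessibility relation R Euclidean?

No

Euclidean: no — 0 R 3 and 0 R 0, but not 3 R 0.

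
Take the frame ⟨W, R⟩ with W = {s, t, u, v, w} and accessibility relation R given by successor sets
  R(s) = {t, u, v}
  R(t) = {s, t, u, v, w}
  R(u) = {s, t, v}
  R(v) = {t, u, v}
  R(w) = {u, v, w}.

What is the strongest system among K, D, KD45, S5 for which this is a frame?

Serial (axiom D): yes — every world has a successor (e.g. s R t).
Euclidean (axiom 5): no — t R s and t R w, but not s R w.
Transitive (axiom 4): no — s R t and t R w, but not s R w.
Reflexive (axiom T): no — s is not related to itself.
So F validates K, D; KD45 would additionally require R to be Euclidean and transitive. The strongest is D.

D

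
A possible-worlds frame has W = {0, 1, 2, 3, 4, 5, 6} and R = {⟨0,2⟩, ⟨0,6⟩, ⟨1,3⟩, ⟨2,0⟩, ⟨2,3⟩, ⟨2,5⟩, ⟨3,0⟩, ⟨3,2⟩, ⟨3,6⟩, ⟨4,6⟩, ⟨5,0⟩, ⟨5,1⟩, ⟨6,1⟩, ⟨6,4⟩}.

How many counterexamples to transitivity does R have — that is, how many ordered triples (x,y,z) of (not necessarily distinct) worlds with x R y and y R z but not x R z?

24

Enumerating: (0,2,0), (0,2,3), (0,2,5), (0,6,1), (0,6,4), (1,3,0), (1,3,2), (1,3,6), (2,0,2), (2,0,6), (2,3,2), (2,3,6), … and 12 more.
Total: 24.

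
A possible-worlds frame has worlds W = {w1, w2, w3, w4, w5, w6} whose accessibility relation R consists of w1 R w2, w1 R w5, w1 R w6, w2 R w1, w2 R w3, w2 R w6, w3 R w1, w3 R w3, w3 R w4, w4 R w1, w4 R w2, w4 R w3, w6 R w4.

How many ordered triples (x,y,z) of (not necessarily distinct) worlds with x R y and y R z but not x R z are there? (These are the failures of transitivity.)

18

Enumerating: (w1,w2,w1), (w1,w2,w3), (w1,w6,w4), (w2,w1,w2), (w2,w1,w5), (w2,w3,w4), (w2,w6,w4), (w3,w1,w2), (w3,w1,w5), (w3,w1,w6), (w3,w4,w2), (w4,w1,w5), (w4,w1,w6), (w4,w2,w6), (w4,w3,w4), (w6,w4,w1), (w6,w4,w2), (w6,w4,w3).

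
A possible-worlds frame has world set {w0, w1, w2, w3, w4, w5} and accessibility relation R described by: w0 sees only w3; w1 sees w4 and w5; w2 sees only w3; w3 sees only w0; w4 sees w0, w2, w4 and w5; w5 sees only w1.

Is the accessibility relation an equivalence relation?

No

Reflexive: no — w0 is not related to itself.
Symmetric: no — w1 R w4 but not w4 R w1.
Transitive: no — w1 R w4 and w4 R w0, but not w1 R w0.
So R is not an equivalence relation.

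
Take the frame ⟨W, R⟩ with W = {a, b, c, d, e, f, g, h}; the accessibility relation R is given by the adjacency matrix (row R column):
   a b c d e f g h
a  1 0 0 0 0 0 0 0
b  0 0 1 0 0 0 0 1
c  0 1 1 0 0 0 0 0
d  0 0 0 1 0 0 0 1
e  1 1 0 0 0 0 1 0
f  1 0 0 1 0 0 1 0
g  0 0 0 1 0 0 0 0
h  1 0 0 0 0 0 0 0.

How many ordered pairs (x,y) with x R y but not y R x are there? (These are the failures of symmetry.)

10

Enumerating: (b,h), (d,h), (e,a), (e,b), (e,g), (f,a), (f,d), (f,g), (g,d), (h,a).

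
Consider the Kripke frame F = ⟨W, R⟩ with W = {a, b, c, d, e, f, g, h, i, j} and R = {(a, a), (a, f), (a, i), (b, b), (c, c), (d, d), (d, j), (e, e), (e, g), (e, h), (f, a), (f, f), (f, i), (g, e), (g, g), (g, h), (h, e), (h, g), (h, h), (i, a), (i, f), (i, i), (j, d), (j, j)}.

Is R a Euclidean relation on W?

Euclidean: yes — any two successors of a common world are R-related.

Yes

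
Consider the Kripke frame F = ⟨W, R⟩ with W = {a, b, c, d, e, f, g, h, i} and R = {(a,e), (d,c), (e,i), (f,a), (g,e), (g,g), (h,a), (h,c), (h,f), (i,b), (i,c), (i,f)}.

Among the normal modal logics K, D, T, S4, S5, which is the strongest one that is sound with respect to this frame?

K

Serial (axiom D): no — b has no R-successor.
Reflexive (axiom T): no — a is not related to itself.
Transitive (axiom 4): no — a R e and e R i, but not a R i.
Euclidean (axiom 5): no — h R a and h R c, but not a R c.
So F validates K; D would additionally require R to be serial. The strongest is K.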